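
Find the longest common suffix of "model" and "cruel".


Word 1: "model"
Word 2: "cruel"
Comparing from end:
  Pos -1: 'l' == 'l'
  Pos -2: 'e' == 'e'
  Pos -3: 'd' != 'u' (stop)
LCS = "el" (length 2)


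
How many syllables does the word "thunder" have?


Word: "thunder"
Syllable breakdown: thun · der
Counting: 2 parts
= 2 syllables


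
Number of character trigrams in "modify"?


Word: "modify" (length 6)
Number of 3-grams = length - 3 + 1 = 6 - 3 + 1
= 4


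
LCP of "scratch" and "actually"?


Word 1: "scratch"
Word 2: "actually"
Comparing from start:
  Pos 0: 's' != 'a' (stop)
LCP = "" (length 0)


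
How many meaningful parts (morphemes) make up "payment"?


Word: "payment"
Morphemes: pay | -ment
Each morpheme carries meaning
= 2 morphemes


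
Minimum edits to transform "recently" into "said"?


Word 1: "recently" (length 8)
Word 2: "said" (length 4)
One optimal edit sequence (insert/delete/substitute each cost 1):
  1. delete 'r'  (+1)
  2. delete 'e'  (+1)
  3. delete 'c'  (+1)
  4. delete 'e'  (+1)
  5. substitute 'n' -> 's'  (+1)
  6. substitute 't' -> 'a'  (+1)
  7. substitute 'l' -> 'i'  (+1)
  8. substitute 'y' -> 'd'  (+1)
Total edit operations: 8
Edit distance = 8


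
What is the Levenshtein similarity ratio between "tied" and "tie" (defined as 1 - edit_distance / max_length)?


Word 1: "tied" (length 4)
Word 2: "tie" (length 3)
One optimal edit sequence:
  1. keep 't'
  2. keep 'i'
  3. keep 'e'
  4. delete 'd'  (+1)
Edit distance = 1
Max length = max(4, 3) = 4
Similarity = 1 - 1/4
= 0.7500


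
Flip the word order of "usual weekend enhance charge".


Original: "usual weekend enhance charge"
Words (1..n): usual | weekend | enhance | charge
Reversed (n..1): charge | enhance | weekend | usual
Result = "charge enhance weekend usual"


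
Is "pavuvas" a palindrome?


Word: "pavuvas"
Reversed: "savuvap"
Forward == Backward? pavuvas != savuvap
Palindrome = No


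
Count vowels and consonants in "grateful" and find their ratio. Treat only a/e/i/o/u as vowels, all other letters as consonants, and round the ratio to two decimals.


Word: "grateful"
Vowels (a,e,i,o,u): 3
Consonants: 5
Ratio = 3/5
= 0.60


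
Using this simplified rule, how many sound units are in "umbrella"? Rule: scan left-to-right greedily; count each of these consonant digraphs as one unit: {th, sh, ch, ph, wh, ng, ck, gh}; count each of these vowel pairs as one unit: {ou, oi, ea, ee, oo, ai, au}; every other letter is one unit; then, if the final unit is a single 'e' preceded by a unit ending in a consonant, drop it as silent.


Word: "umbrella" (8 letters)
Left-to-right scan:
  [1] 'u' (letter)
  [2] 'm' (letter)
  [3] 'b' (letter)
  [4] 'r' (letter)
  [5] 'e' (letter)
  [6] 'l' (letter)
  [7] 'l' (letter)
  [8] 'a' (letter)
Units from scan: 8
Sound units = 8 units


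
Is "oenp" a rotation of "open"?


Word: "open", Candidate: "oenp"
Method: check if candidate is substring of word+word
"openopen" contains "oenp"? No
Is rotation = No


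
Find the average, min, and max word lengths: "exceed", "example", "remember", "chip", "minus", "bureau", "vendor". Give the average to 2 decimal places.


Lengths: "exceed"=6, "example"=7, "remember"=8, "chip"=4, "minus"=5, "bureau"=6, "vendor"=6
Sum = 42, Count = 7
Average = 42/7 = 6.00
= avg=6.00, min=4, max=8


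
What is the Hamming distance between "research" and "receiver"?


Comparing character by character (same length = 8):
  Pos 0: 'r' vs 'r' =
  Pos 1: 'e' vs 'e' =
  Pos 2: 's' vs 'c' !=
  Pos 3: 'e' vs 'e' =
  Pos 4: 'a' vs 'i' !=
  Pos 5: 'r' vs 'v' !=
  Pos 6: 'c' vs 'e' !=
  Pos 7: 'h' vs 'r' !=
Hamming distance = 5


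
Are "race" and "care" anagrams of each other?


Word 1: "race" → sorted: acer
Word 2: "care" → sorted: acer
Same letters? acer == acer
Anagram = Yes


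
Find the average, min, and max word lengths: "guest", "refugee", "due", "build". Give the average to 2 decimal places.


Lengths: "guest"=5, "refugee"=7, "due"=3, "build"=5
Sum = 20, Count = 4
Average = 20/4 = 5.00
= avg=5.00, min=3, max=7


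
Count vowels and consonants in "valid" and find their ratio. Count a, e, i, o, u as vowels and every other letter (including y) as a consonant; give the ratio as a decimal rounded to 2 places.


Word: "valid"
Vowels (a,e,i,o,u): 2
Consonants: 3
Ratio = 2/3
= 0.67


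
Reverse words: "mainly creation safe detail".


Original: "mainly creation safe detail"
Words (1..n): mainly | creation | safe | detail
Reversed (n..1): detail | safe | creation | mainly
Result = "detail safe creation mainly"


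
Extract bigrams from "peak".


Word: "peak" (length 4)
Number of bigrams = 4 - 2 + 1 = 3
  Position 0: "pe"
  Position 1: "ea"
  Position 2: "ak"
Bigrams = "pe", "ea", "ak"


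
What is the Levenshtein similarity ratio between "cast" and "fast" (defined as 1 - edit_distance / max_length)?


Word 1: "cast" (length 4)
Word 2: "fast" (length 4)
One optimal edit sequence:
  1. substitute 'c' -> 'f'  (+1)
  2. keep 'a'
  3. keep 's'
  4. keep 't'
Edit distance = 1
Max length = max(4, 4) = 4
Similarity = 1 - 1/4
= 0.7500


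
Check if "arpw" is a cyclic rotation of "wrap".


Word: "wrap", Candidate: "arpw"
Method: check if candidate is substring of word+word
"wrapwrap" contains "arpw"? No
Is rotation = No


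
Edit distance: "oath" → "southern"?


Word 1: "oath" (length 4)
Word 2: "southern" (length 8)
One optimal edit sequence (insert/delete/substitute each cost 1):
  1. insert 's'  (+1)
  2. keep 'o'
  3. substitute 'a' -> 'u'  (+1)
  4. keep 't'
  5. keep 'h'
  6. insert 'e'  (+1)
  7. insert 'r'  (+1)
  8. insert 'n'  (+1)
Total edit operations: 5
Edit distance = 5


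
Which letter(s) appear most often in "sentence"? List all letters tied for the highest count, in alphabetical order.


Word: "sentence"
Letter counts:
  'c': 1
  'e': 3
  'n': 2
  's': 1
  't': 1
Maximum count = 3
Most frequent = 'e' (3 times each)


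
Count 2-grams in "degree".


Word: "degree" (length 6)
Number of 2-grams = length - 2 + 1 = 6 - 2 + 1
= 5


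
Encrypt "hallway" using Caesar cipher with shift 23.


Word: "hallway"
Shift: 23
Each letter → (letter + shift) mod 26:
  'h' (7) + 23 = 4 → 'e'
  'a' (0) + 23 = 23 → 'x'
  'l' (11) + 23 = 8 → 'i'
  'l' (11) + 23 = 8 → 'i'
  'w' (22) + 23 = 19 → 't'
  'a' (0) + 23 = 23 → 'x'
  'y' (24) + 23 = 21 → 'v'
Result = "exiitxv"


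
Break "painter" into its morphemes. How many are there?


Word: "painter"
Morphemes: paint + -er
Each morpheme carries meaning
= 2 morphemes


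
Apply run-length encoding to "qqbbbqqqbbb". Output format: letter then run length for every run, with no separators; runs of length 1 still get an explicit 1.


String: "qqbbbqqqbbb"
Scanning for consecutive runs:
  'q' x 2
  'b' x 3
  'q' x 3
  'b' x 3
RLE = "q2b3q3b3"


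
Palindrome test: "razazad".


Word: "razazad"
Reversed: "dazazar"
Forward == Backward? razazad != dazazar
Palindrome = No


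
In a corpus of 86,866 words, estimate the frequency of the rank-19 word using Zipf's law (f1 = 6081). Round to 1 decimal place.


Zipf's law: f(r) = f(1) / r
f(1) = 6081
f(19) = 6081 / 19
= 320.1 occurrences


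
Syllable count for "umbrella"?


Word: "umbrella"
Syllable breakdown: um · brel · la
Counting: 3 parts
= 3 syllables


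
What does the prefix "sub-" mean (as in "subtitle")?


Prefix: sub-
Example: subtitle (sub- + title)
Meaning = under / below


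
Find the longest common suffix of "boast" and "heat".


Word 1: "boast"
Word 2: "heat"
Comparing from end:
  Pos -1: 't' == 't'
  Pos -2: 's' != 'a' (stop)
LCS = "t" (length 1)


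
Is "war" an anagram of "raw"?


Word 1: "raw" → sorted: arw
Word 2: "war" → sorted: arw
Same letters? arw == arw
Anagram = Yes


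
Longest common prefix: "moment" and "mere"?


Word 1: "moment"
Word 2: "mere"
Comparing from start:
  Pos 0: 'm' == 'm'
  Pos 1: 'o' != 'e' (stop)
LCP = "m" (length 1)


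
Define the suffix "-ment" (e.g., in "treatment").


Suffix: -ment
As in: treatment -> treat + -ment
Meaning = result of action


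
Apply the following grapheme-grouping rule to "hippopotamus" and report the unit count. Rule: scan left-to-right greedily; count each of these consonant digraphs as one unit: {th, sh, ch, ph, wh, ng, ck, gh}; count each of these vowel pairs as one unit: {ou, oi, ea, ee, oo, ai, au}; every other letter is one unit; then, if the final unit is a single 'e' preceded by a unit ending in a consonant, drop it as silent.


Word: "hippopotamus" (12 letters)
Left-to-right scan:
  [1] 'h' (letter)
  [2] 'i' (letter)
  [3] 'p' (letter)
  [4] 'p' (letter)
  [5] 'o' (letter)
  [6] 'p' (letter)
  [7] 'o' (letter)
  [8] 't' (letter)
  [9] 'a' (letter)
  [10] 'm' (letter)
  [11] 'u' (letter)
  [12] 's' (letter)
Units from scan: 12
Sound units = 12 units


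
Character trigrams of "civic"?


Word: "civic" (length 5)
Number of trigrams = 5 - 3 + 1 = 3
  Position 0: "civ"
  Position 1: "ivi"
  Position 2: "vic"
Trigrams = "civ", "ivi", "vic"


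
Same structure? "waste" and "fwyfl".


Pattern of "waste": [0, 1, 2, 3, 4]
Pattern of "fwyfl": [0, 1, 2, 0, 3]
Patterns do not match
Same pattern = No


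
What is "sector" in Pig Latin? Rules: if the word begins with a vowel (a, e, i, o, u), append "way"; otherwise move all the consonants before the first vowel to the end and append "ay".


Word: "sector"
Starts with consonant(s) → move to end, add 'ay'
Consonant cluster: "s"
Pig Latin = "ectorsay"


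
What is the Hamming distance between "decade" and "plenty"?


Comparing character by character (same length = 6):
  Pos 0: 'd' vs 'p' !=
  Pos 1: 'e' vs 'l' !=
  Pos 2: 'c' vs 'e' !=
  Pos 3: 'a' vs 'n' !=
  Pos 4: 'd' vs 't' !=
  Pos 5: 'e' vs 'y' !=
Hamming distance = 6


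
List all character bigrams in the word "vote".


Word: "vote" (length 4)
Number of bigrams = 4 - 2 + 1 = 3
  Position 0: "vo"
  Position 1: "ot"
  Position 2: "te"
Bigrams = "vo", "ot", "te"


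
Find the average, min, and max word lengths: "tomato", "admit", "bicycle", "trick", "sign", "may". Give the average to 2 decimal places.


Lengths: "tomato"=6, "admit"=5, "bicycle"=7, "trick"=5, "sign"=4, "may"=3
Sum = 30, Count = 6
Average = 30/6 = 5.00
= avg=5.00, min=3, max=7


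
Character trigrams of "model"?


Word: "model" (length 5)
Number of trigrams = 5 - 3 + 1 = 3
  Position 0: "mod"
  Position 1: "ode"
  Position 2: "del"
Trigrams = "mod", "ode", "del"


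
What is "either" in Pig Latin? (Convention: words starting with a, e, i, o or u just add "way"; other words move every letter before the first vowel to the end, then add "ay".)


Word: "either"
Starts with vowel → add 'way'
Pig Latin = "eitherway"


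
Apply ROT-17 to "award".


Word: "award"
Shift: 17
Each letter → (letter + shift) mod 26:
  'a' (0) + 17 = 17 → 'r'
  'w' (22) + 17 = 13 → 'n'
  'a' (0) + 17 = 17 → 'r'
  'r' (17) + 17 = 8 → 'i'
  'd' (3) + 17 = 20 → 'u'
Result = "rnriu"


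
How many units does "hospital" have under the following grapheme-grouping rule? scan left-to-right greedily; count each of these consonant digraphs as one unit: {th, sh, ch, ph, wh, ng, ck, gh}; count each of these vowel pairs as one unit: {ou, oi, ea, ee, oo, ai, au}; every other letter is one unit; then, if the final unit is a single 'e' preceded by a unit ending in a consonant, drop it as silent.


Word: "hospital" (8 letters)
Left-to-right scan:
  (1) 'h' (letter)
  (2) 'o' (letter)
  (3) 's' (letter)
  (4) 'p' (letter)
  (5) 'i' (letter)
  (6) 't' (letter)
  (7) 'a' (letter)
  (8) 'l' (letter)
Units from scan: 8
Sound units = 8 units


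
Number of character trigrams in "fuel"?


Word: "fuel" (length 4)
Number of 3-grams = length - 3 + 1 = 4 - 3 + 1
= 2


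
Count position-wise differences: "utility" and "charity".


Comparing character by character (same length = 7):
  Pos 0: 'u' vs 'c' !=
  Pos 1: 't' vs 'h' !=
  Pos 2: 'i' vs 'a' !=
  Pos 3: 'l' vs 'r' !=
  Pos 4: 'i' vs 'i' =
  Pos 5: 't' vs 't' =
  Pos 6: 'y' vs 'y' =
Hamming distance = 4


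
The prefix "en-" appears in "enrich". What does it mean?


Prefix: en-
As in: enrich -> en- + rich
Meaning = cause to / put into


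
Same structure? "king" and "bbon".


Pattern of "king": [0, 1, 2, 3]
Pattern of "bbon": [0, 0, 1, 2]
Patterns do not match
Same pattern = No


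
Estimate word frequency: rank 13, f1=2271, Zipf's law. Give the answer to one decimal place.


Zipf's law: f(r) = f(1) / r
f(1) = 2271
f(13) = 2271 / 13
= 174.7 occurrences


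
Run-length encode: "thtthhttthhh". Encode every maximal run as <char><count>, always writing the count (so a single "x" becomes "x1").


String: "thtthhttthhh"
Scanning for consecutive runs:
  't' x 1
  'h' x 1
  't' x 2
  'h' x 2
  't' x 3
  'h' x 3
RLE = "t1h1t2h2t3h3"


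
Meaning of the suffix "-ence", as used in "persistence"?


Suffix: -ence
Example: persistence = persist + -ence
Meaning = state of


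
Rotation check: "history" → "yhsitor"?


Word: "history", Candidate: "yhsitor"
Method: check if candidate is substring of word+word
"historyhistory" contains "yhsitor"? No
Is rotation = No


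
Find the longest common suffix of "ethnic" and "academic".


Word 1: "ethnic"
Word 2: "academic"
Comparing from end:
  Pos -1: 'c' == 'c'
  Pos -2: 'i' == 'i'
  Pos -3: 'n' != 'm' (stop)
LCS = "ic" (length 2)


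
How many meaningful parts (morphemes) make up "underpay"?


Word: "underpay"
Morphemes: under- / pay
Each morpheme carries meaning
= 2 morphemes


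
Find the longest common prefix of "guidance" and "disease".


Word 1: "guidance"
Word 2: "disease"
Comparing from start:
  Pos 0: 'g' != 'd' (stop)
LCP = "" (length 0)


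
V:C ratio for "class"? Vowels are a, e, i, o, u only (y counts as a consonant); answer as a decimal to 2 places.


Word: "class"
Vowels (a,e,i,o,u): 1
Consonants: 4
Ratio = 1/4
= 0.25


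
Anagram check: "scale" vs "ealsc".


Word 1: "scale" → sorted: acels
Word 2: "ealsc" → sorted: acels
Same letters? acels == acels
Anagram = Yes


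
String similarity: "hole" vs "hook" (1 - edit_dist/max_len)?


Word 1: "hole" (length 4)
Word 2: "hook" (length 4)
One optimal edit sequence:
  1. keep 'h'
  2. keep 'o'
  3. substitute 'l' -> 'o'  (+1)
  4. substitute 'e' -> 'k'  (+1)
Edit distance = 2
Max length = max(4, 4) = 4
Similarity = 1 - 2/4
= 0.5000


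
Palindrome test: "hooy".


Word: "hooy"
Reversed: "yooh"
Forward == Backward? hooy != yooh
Palindrome = No


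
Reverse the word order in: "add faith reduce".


Original: "add faith reduce"
Words (1..n): add | faith | reduce
Reversed (n..1): reduce | faith | add
Result = "reduce faith add"


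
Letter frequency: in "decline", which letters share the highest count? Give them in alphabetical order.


Word: "decline"
Letter counts:
  'c': 1
  'd': 1
  'e': 2
  'i': 1
  'l': 1
  'n': 1
Maximum count = 2
Most frequent = 'e' (2 times each)


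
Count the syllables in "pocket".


Word: "pocket"
Syllable breakdown: pock / et
Counting: 2 parts
= 2 syllables


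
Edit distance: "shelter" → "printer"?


Word 1: "shelter" (length 7)
Word 2: "printer" (length 7)
One optimal edit sequence (insert/delete/substitute each cost 1):
  1. substitute 's' -> 'p'  (+1)
  2. substitute 'h' -> 'r'  (+1)
  3. substitute 'e' -> 'i'  (+1)
  4. substitute 'l' -> 'n'  (+1)
  5. keep 't'
  6. keep 'e'
  7. keep 'r'
Total edit operations: 4
Edit distance = 4


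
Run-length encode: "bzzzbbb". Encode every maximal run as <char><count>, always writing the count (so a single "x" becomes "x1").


String: "bzzzbbb"
Scanning for consecutive runs:
  'b' x 1
  'z' x 3
  'b' x 3
RLE = "b1z3b3"


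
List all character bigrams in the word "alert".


Word: "alert" (length 5)
Number of bigrams = 5 - 2 + 1 = 4
  Position 0: "al"
  Position 1: "le"
  Position 2: "er"
  Position 3: "rt"
Bigrams = "al", "le", "er", "rt"


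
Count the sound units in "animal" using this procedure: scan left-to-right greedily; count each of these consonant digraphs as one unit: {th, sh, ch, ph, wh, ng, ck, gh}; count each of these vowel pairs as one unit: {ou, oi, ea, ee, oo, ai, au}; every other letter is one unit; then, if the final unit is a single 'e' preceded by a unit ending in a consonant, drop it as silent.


Word: "animal" (6 letters)
Left-to-right scan:
  1. 'a' (letter)
  2. 'n' (letter)
  3. 'i' (letter)
  4. 'm' (letter)
  5. 'a' (letter)
  6. 'l' (letter)
Units from scan: 6
Sound units = 6 units


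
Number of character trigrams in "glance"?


Word: "glance" (length 6)
Number of 3-grams = length - 3 + 1 = 6 - 3 + 1
= 4


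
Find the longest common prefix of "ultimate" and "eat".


Word 1: "ultimate"
Word 2: "eat"
Comparing from start:
  Pos 0: 'u' != 'e' (stop)
LCP = "" (length 0)


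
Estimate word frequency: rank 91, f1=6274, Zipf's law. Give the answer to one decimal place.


Zipf's law: f(r) = f(1) / r
f(1) = 6274
f(91) = 6274 / 91
= 68.9 occurrences


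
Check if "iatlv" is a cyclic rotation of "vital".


Word: "vital", Candidate: "iatlv"
Method: check if candidate is substring of word+word
"vitalvital" contains "iatlv"? No
Is rotation = No


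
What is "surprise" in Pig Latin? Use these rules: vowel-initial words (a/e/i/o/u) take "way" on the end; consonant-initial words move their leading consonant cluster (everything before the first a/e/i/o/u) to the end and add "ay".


Word: "surprise"
Starts with consonant(s) → move to end, add 'ay'
Consonant cluster: "s"
Pig Latin = "urprisesay"


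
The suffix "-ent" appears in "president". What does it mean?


Suffix: -ent
Example: president (preside + -ent, with a spelling change)
Meaning = one who / that which


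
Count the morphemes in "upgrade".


Word: "upgrade"
Morphemes: up- / grade
Each morpheme carries meaning
= 2 morphemes


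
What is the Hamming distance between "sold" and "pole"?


Comparing character by character (same length = 4):
  Pos 0: 's' vs 'p' !=
  Pos 1: 'o' vs 'o' =
  Pos 2: 'l' vs 'l' =
  Pos 3: 'd' vs 'e' !=
Hamming distance = 2


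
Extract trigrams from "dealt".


Word: "dealt" (length 5)
Number of trigrams = 5 - 3 + 1 = 3
  Position 0: "dea"
  Position 1: "eal"
  Position 2: "alt"
Trigrams = "dea", "eal", "alt"


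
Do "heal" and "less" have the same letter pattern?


Pattern of "heal": [0, 1, 2, 3]
Pattern of "less": [0, 1, 2, 2]
Patterns do not match
Same pattern = No


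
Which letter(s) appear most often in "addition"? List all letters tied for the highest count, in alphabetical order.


Word: "addition"
Letter counts:
  'a': 1
  'd': 2
  'i': 2
  'n': 1
  'o': 1
  't': 1
Maximum count = 2
Most frequent = 'd', 'i' (2 times each)


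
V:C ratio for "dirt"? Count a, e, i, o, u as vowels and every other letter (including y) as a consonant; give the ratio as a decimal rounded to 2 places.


Word: "dirt"
Vowels (a,e,i,o,u): 1
Consonants: 3
Ratio = 1/3
= 0.33


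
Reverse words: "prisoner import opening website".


Original: "prisoner import opening website"
Words (1..n): prisoner | import | opening | website
Reversed (n..1): website | opening | import | prisoner
Result = "website opening import prisoner"


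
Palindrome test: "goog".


Word: "goog"
Reversed: "goog"
Forward == Backward? goog == goog
Palindrome = Yes


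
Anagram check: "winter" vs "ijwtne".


Word 1: "winter" → sorted: einrtw
Word 2: "ijwtne" → sorted: eijntw
Same letters? einrtw != eijntw
Anagram = No


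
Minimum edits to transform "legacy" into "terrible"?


Word 1: "legacy" (length 6)
Word 2: "terrible" (length 8)
One optimal edit sequence (insert/delete/substitute each cost 1):
  1. substitute 'l' -> 't'  (+1)
  2. keep 'e'
  3. insert 'r'  (+1)
  4. insert 'r'  (+1)
  5. substitute 'g' -> 'i'  (+1)
  6. substitute 'a' -> 'b'  (+1)
  7. substitute 'c' -> 'l'  (+1)
  8. substitute 'y' -> 'e'  (+1)
Total edit operations: 7
Edit distance = 7


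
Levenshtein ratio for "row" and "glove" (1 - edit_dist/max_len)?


Word 1: "row" (length 3)
Word 2: "glove" (length 5)
One optimal edit sequence:
  1. insert 'g'  (+1)
  2. substitute 'r' -> 'l'  (+1)
  3. keep 'o'
  4. insert 'v'  (+1)
  5. substitute 'w' -> 'e'  (+1)
Edit distance = 4
Max length = max(3, 5) = 5
Similarity = 1 - 4/5
= 0.2000


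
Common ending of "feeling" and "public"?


Word 1: "feeling"
Word 2: "public"
Comparing from end:
  Pos -1: 'g' != 'c' (stop)
LCS = "" (length 0)


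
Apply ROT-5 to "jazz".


Word: "jazz"
Shift: 5
Each letter → (letter + shift) mod 26:
  'j' (9) + 5 = 14 → 'o'
  'a' (0) + 5 = 5 → 'f'
  'z' (25) + 5 = 4 → 'e'
  'z' (25) + 5 = 4 → 'e'
Result = "ofee"


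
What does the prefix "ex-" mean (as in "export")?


Prefix: ex-
Example: export (ex- + port)
Meaning = out / former


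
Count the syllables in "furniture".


Word: "furniture"
Syllable breakdown: fur | ni | ture
Counting: 3 parts
= 3 syllables


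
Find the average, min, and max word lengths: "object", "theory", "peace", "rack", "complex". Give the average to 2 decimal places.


Lengths: "object"=6, "theory"=6, "peace"=5, "rack"=4, "complex"=7
Sum = 28, Count = 5
Average = 28/5 = 5.60
= avg=5.60, min=4, max=7


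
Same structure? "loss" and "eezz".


Pattern of "loss": [0, 1, 2, 2]
Pattern of "eezz": [0, 0, 1, 1]
Patterns do not match
Same pattern = No


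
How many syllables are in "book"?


Word: "book"
Syllable breakdown: book
Counting: 1 part
= 1 syllable


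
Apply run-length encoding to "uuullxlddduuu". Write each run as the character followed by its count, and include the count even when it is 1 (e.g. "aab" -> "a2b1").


String: "uuullxlddduuu"
Scanning for consecutive runs:
  'u' x 3
  'l' x 2
  'x' x 1
  'l' x 1
  'd' x 3
  'u' x 3
RLE = "u3l2x1l1d3u3"


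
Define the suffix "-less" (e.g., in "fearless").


Suffix: -less
Example: fearless (fear + -less)
Meaning = without


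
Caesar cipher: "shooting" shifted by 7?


Word: "shooting"
Shift: 7
Each letter → (letter + shift) mod 26:
  's' (18) + 7 = 25 → 'z'
  'h' (7) + 7 = 14 → 'o'
  'o' (14) + 7 = 21 → 'v'
  'o' (14) + 7 = 21 → 'v'
  't' (19) + 7 = 0 → 'a'
  'i' (8) + 7 = 15 → 'p'
  'n' (13) + 7 = 20 → 'u'
  'g' (6) + 7 = 13 → 'n'
Result = "zovvapun"


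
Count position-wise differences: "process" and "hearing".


Comparing character by character (same length = 7):
  Pos 0: 'p' vs 'h' !=
  Pos 1: 'r' vs 'e' !=
  Pos 2: 'o' vs 'a' !=
  Pos 3: 'c' vs 'r' !=
  Pos 4: 'e' vs 'i' !=
  Pos 5: 's' vs 'n' !=
  Pos 6: 's' vs 'g' !=
Hamming distance = 7


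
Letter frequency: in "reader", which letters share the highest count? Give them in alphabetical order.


Word: "reader"
Letter counts:
  'a': 1
  'd': 1
  'e': 2
  'r': 2
Maximum count = 2
Most frequent = 'e', 'r' (2 times each)


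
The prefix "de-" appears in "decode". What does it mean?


Prefix: de-
Example: decode = de- + code
Meaning = remove / reverse


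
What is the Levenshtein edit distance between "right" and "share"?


Word 1: "right" (length 5)
Word 2: "share" (length 5)
One optimal edit sequence (insert/delete/substitute each cost 1):
  1. substitute 'r' -> 's'  (+1)
  2. substitute 'i' -> 'h'  (+1)
  3. substitute 'g' -> 'a'  (+1)
  4. substitute 'h' -> 'r'  (+1)
  5. substitute 't' -> 'e'  (+1)
Total edit operations: 5
Edit distance = 5


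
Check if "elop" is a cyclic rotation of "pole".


Word: "pole", Candidate: "elop"
Method: check if candidate is substring of word+word
"polepole" contains "elop"? No
Is rotation = No


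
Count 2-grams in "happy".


Word: "happy" (length 5)
Number of 2-grams = length - 2 + 1 = 5 - 2 + 1
= 4


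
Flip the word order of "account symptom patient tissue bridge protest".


Original: "account symptom patient tissue bridge protest"
Words (1..n): account | symptom | patient | tissue | bridge | protest
Reversed (n..1): protest | bridge | tissue | patient | symptom | account
Result = "protest bridge tissue patient symptom account"


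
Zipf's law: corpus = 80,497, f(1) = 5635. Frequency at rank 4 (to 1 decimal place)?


Zipf's law: f(r) = f(1) / r
f(1) = 5635
f(4) = 5635 / 4
= 1408.8 occurrences


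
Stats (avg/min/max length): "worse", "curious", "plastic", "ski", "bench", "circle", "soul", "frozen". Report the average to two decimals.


Lengths: "worse"=5, "curious"=7, "plastic"=7, "ski"=3, "bench"=5, "circle"=6, "soul"=4, "frozen"=6
Sum = 43, Count = 8
Average = 43/8 = 5.38
= avg=5.38, min=3, max=7


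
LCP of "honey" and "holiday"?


Word 1: "honey"
Word 2: "holiday"
Comparing from start:
  Pos 0: 'h' == 'h'
  Pos 1: 'o' == 'o'
  Pos 2: 'n' != 'l' (stop)
LCP = "ho" (length 2)


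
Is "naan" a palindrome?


Word: "naan"
Reversed: "naan"
Forward == Backward? naan == naan
Palindrome = Yes


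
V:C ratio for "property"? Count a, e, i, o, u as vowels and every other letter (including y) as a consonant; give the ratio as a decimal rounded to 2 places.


Word: "property"
Vowels (a,e,i,o,u): 2
Consonants: 6
Ratio = 2/6
= 0.33


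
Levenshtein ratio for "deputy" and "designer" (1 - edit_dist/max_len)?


Word 1: "deputy" (length 6)
Word 2: "designer" (length 8)
One optimal edit sequence:
  1. keep 'd'
  2. keep 'e'
  3. insert 's'  (+1)
  4. insert 'i'  (+1)
  5. substitute 'p' -> 'g'  (+1)
  6. substitute 'u' -> 'n'  (+1)
  7. substitute 't' -> 'e'  (+1)
  8. substitute 'y' -> 'r'  (+1)
Edit distance = 6
Max length = max(6, 8) = 8
Similarity = 1 - 6/8
= 0.2500


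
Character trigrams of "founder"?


Word: "founder" (length 7)
Number of trigrams = 7 - 3 + 1 = 5
  Position 0: "fou"
  Position 1: "oun"
  Position 2: "und"
  Position 3: "nde"
  Position 4: "der"
Trigrams = "fou", "oun", "und", "nde", "der"


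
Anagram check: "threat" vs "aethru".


Word 1: "threat" → sorted: aehrtt
Word 2: "aethru" → sorted: aehrtu
Same letters? aehrtt != aehrtu
Anagram = No


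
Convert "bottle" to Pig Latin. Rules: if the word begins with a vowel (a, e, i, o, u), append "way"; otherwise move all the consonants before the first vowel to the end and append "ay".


Word: "bottle"
Starts with consonant(s) → move to end, add 'ay'
Consonant cluster: "b"
Pig Latin = "ottlebay"


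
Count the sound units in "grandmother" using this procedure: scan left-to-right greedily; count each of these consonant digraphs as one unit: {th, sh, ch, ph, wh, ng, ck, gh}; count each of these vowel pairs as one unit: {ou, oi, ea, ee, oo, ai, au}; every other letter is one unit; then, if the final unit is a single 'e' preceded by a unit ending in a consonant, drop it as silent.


Word: "grandmother" (11 letters)
Left-to-right scan:
  1. 'g' (letter)
  2. 'r' (letter)
  3. 'a' (letter)
  4. 'n' (letter)
  5. 'd' (letter)
  6. 'm' (letter)
  7. 'o' (letter)
  8. 'th' (digraph)
  9. 'e' (letter)
  10. 'r' (letter)
Units from scan: 10
Sound units = 10 units


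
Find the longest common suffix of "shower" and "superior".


Word 1: "shower"
Word 2: "superior"
Comparing from end:
  Pos -1: 'r' == 'r'
  Pos -2: 'e' != 'o' (stop)
LCS = "r" (length 1)


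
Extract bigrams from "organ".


Word: "organ" (length 5)
Number of bigrams = 5 - 2 + 1 = 4
  Position 0: "or"
  Position 1: "rg"
  Position 2: "ga"
  Position 3: "an"
Bigrams = "or", "rg", "ga", "an"


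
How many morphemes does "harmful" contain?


Word: "harmful"
Morphemes: harm | -ful
Each morpheme carries meaning
= 2 morphemes


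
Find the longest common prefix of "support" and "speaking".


Word 1: "support"
Word 2: "speaking"
Comparing from start:
  Pos 0: 's' == 's'
  Pos 1: 'u' != 'p' (stop)
LCP = "s" (length 1)


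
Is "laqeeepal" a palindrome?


Word: "laqeeepal"
Reversed: "lapeeeqal"
Forward == Backward? laqeeepal != lapeeeqal
Palindrome = No


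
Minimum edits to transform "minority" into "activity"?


Word 1: "minority" (length 8)
Word 2: "activity" (length 8)
One optimal edit sequence (insert/delete/substitute each cost 1):
  1. substitute 'm' -> 'a'  (+1)
  2. substitute 'i' -> 'c'  (+1)
  3. substitute 'n' -> 't'  (+1)
  4. substitute 'o' -> 'i'  (+1)
  5. substitute 'r' -> 'v'  (+1)
  6. keep 'i'
  7. keep 't'
  8. keep 'y'
Total edit operations: 5
Edit distance = 5


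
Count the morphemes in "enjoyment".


Word: "enjoyment"
Morphemes: en- + joy + -ment
Each morpheme carries meaning
= 3 morphemes


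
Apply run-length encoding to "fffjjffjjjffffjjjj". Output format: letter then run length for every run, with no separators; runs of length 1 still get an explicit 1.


String: "fffjjffjjjffffjjjj"
Scanning for consecutive runs:
  'f' x 3
  'j' x 2
  'f' x 2
  'j' x 3
  'f' x 4
  'j' x 4
RLE = "f3j2f2j3f4j4"


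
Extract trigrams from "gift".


Word: "gift" (length 4)
Number of trigrams = 4 - 3 + 1 = 2
  Position 0: "gif"
  Position 1: "ift"
Trigrams = "gif", "ift"


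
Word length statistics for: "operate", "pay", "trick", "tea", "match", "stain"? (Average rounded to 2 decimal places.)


Lengths: "operate"=7, "pay"=3, "trick"=5, "tea"=3, "match"=5, "stain"=5
Sum = 28, Count = 6
Average = 28/6 = 4.67
= avg=4.67, min=3, max=7


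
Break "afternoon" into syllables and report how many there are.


Word: "afternoon"
Syllable breakdown: af · ter · noon
Counting: 3 parts
= 3 syllables


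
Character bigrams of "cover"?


Word: "cover" (length 5)
Number of bigrams = 5 - 2 + 1 = 4
  Position 0: "co"
  Position 1: "ov"
  Position 2: "ve"
  Position 3: "er"
Bigrams = "co", "ov", "ve", "er"


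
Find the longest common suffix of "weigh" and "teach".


Word 1: "weigh"
Word 2: "teach"
Comparing from end:
  Pos -1: 'h' == 'h'
  Pos -2: 'g' != 'c' (stop)
LCS = "h" (length 1)


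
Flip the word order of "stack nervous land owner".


Original: "stack nervous land owner"
Words (1..n): stack | nervous | land | owner
Reversed (n..1): owner | land | nervous | stack
Result = "owner land nervous stack"


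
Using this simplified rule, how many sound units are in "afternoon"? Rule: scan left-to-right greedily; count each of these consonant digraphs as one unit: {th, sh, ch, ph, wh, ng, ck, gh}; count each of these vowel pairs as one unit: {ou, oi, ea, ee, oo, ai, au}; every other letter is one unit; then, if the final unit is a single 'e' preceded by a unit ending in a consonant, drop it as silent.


Word: "afternoon" (9 letters)
Left-to-right scan:
  (1) 'a' (letter)
  (2) 'f' (letter)
  (3) 't' (letter)
  (4) 'e' (letter)
  (5) 'r' (letter)
  (6) 'n' (letter)
  (7) 'oo' (vowel-pair)
  (8) 'n' (letter)
Units from scan: 8
Sound units = 8 units


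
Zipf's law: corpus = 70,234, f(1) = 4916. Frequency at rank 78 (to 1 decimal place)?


Zipf's law: f(r) = f(1) / r
f(1) = 4916
f(78) = 4916 / 78
= 63.0 occurrences


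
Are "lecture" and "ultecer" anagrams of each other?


Word 1: "lecture" → sorted: ceelrtu
Word 2: "ultecer" → sorted: ceelrtu
Same letters? ceelrtu == ceelrtu
Anagram = Yes


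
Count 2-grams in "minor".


Word: "minor" (length 5)
Number of 2-grams = length - 2 + 1 = 5 - 2 + 1
= 4


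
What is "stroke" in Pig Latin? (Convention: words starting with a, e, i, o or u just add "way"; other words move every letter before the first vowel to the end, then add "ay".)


Word: "stroke"
Starts with consonant(s) → move to end, add 'ay'
Consonant cluster: "str"
Pig Latin = "okestray"


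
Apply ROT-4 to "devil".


Word: "devil"
Shift: 4
Each letter → (letter + shift) mod 26:
  'd' (3) + 4 = 7 → 'h'
  'e' (4) + 4 = 8 → 'i'
  'v' (21) + 4 = 25 → 'z'
  'i' (8) + 4 = 12 → 'm'
  'l' (11) + 4 = 15 → 'p'
Result = "hizmp"


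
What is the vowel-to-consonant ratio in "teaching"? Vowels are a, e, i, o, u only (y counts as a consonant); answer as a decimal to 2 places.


Word: "teaching"
Vowels (a,e,i,o,u): 3
Consonants: 5
Ratio = 3/5
= 0.60


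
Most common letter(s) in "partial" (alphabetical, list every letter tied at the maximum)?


Word: "partial"
Letter counts:
  'a': 2
  'i': 1
  'l': 1
  'p': 1
  'r': 1
  't': 1
Maximum count = 2
Most frequent = 'a' (2 times each)


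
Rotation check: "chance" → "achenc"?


Word: "chance", Candidate: "achenc"
Method: check if candidate is substring of word+word
"chancechance" contains "achenc"? No
Is rotation = No


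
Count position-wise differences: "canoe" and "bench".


Comparing character by character (same length = 5):
  Pos 0: 'c' vs 'b' !=
  Pos 1: 'a' vs 'e' !=
  Pos 2: 'n' vs 'n' =
  Pos 3: 'o' vs 'c' !=
  Pos 4: 'e' vs 'h' !=
Hamming distance = 4


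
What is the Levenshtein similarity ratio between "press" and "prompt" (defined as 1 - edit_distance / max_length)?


Word 1: "press" (length 5)
Word 2: "prompt" (length 6)
One optimal edit sequence:
  1. keep 'p'
  2. keep 'r'
  3. insert 'o'  (+1)
  4. substitute 'e' -> 'm'  (+1)
  5. substitute 's' -> 'p'  (+1)
  6. substitute 's' -> 't'  (+1)
Edit distance = 4
Max length = max(5, 6) = 6
Similarity = 1 - 4/6
= 0.3333


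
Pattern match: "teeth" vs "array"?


Pattern of "teeth": [0, 1, 1, 0, 2]
Pattern of "array": [0, 1, 1, 0, 2]
Patterns match
Same pattern = Yes


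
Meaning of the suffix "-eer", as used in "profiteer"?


Suffix: -eer
Example: profiteer (profit + -eer)
Meaning = one who is concerned with


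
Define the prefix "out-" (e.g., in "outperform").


Prefix: out-
Example: outperform (out- + perform)
Meaning = surpass


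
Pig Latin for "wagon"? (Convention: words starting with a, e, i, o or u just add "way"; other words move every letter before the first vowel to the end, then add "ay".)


Word: "wagon"
Starts with consonant(s) → move to end, add 'ay'
Consonant cluster: "w"
Pig Latin = "agonway"


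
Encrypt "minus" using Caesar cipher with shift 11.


Word: "minus"
Shift: 11
Each letter → (letter + shift) mod 26:
  'm' (12) + 11 = 23 → 'x'
  'i' (8) + 11 = 19 → 't'
  'n' (13) + 11 = 24 → 'y'
  'u' (20) + 11 = 5 → 'f'
  's' (18) + 11 = 3 → 'd'
Result = "xtyfd"


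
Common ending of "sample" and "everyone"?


Word 1: "sample"
Word 2: "everyone"
Comparing from end:
  Pos -1: 'e' == 'e'
  Pos -2: 'l' != 'n' (stop)
LCS = "e" (length 1)


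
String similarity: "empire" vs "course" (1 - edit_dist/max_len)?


Word 1: "empire" (length 6)
Word 2: "course" (length 6)
One optimal edit sequence:
  1. substitute 'e' -> 'c'  (+1)
  2. substitute 'm' -> 'o'  (+1)
  3. substitute 'p' -> 'u'  (+1)
  4. substitute 'i' -> 'r'  (+1)
  5. substitute 'r' -> 's'  (+1)
  6. keep 'e'
Edit distance = 5
Max length = max(6, 6) = 6
Similarity = 1 - 5/6
= 0.1667


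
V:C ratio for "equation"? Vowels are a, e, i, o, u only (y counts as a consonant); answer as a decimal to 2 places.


Word: "equation"
Vowels (a,e,i,o,u): 5
Consonants: 3
Ratio = 5/3
= 1.67


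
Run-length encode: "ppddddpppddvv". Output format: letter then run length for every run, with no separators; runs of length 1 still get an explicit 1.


String: "ppddddpppddvv"
Scanning for consecutive runs:
  'p' x 2
  'd' x 4
  'p' x 3
  'd' x 2
  'v' x 2
RLE = "p2d4p3d2v2"


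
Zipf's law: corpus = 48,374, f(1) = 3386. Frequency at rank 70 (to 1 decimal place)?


Zipf's law: f(r) = f(1) / r
f(1) = 3386
f(70) = 3386 / 70
= 48.4 occurrences


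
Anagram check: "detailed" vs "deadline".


Word 1: "detailed" → sorted: addeeilt
Word 2: "deadline" → sorted: addeeiln
Same letters? addeeilt != addeeiln
Anagram = No


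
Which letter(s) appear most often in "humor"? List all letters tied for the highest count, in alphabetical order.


Word: "humor"
Letter counts:
  'h': 1
  'm': 1
  'o': 1
  'r': 1
  'u': 1
Maximum count = 1
Most frequent = 'h', 'm', 'o', 'r', 'u' (1 time each)


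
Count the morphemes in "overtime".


Word: "overtime"
Morphemes: over- + time
Each morpheme carries meaning
= 2 morphemes


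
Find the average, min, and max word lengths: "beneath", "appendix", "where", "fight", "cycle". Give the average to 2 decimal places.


Lengths: "beneath"=7, "appendix"=8, "where"=5, "fight"=5, "cycle"=5
Sum = 30, Count = 5
Average = 30/5 = 6.00
= avg=6.00, min=5, max=8


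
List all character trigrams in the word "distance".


Word: "distance" (length 8)
Number of trigrams = 8 - 3 + 1 = 6
  Position 0: "dis"
  Position 1: "ist"
  Position 2: "sta"
  Position 3: "tan"
  Position 4: "anc"
  Position 5: "nce"
Trigrams = "dis", "ist", "sta", "tan", "anc", "nce"


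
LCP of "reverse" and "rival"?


Word 1: "reverse"
Word 2: "rival"
Comparing from start:
  Pos 0: 'r' == 'r'
  Pos 1: 'e' != 'i' (stop)
LCP = "r" (length 1)


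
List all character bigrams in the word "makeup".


Word: "makeup" (length 6)
Number of bigrams = 6 - 2 + 1 = 5
  Position 0: "ma"
  Position 1: "ak"
  Position 2: "ke"
  Position 3: "eu"
  Position 4: "up"
Bigrams = "ma", "ak", "ke", "eu", "up"


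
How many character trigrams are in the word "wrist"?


Word: "wrist" (length 5)
Number of 3-grams = length - 3 + 1 = 5 - 3 + 1
= 3


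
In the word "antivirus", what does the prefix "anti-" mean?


Prefix: anti-
Example: antivirus (anti- + virus)
Meaning = against


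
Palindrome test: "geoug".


Word: "geoug"
Reversed: "guoeg"
Forward == Backward? geoug != guoeg
Palindrome = No


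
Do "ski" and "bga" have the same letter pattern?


Pattern of "ski": [0, 1, 2]
Pattern of "bga": [0, 1, 2]
Patterns match
Same pattern = Yes


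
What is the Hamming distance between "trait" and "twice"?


Comparing character by character (same length = 5):
  Pos 0: 't' vs 't' =
  Pos 1: 'r' vs 'w' !=
  Pos 2: 'a' vs 'i' !=
  Pos 3: 'i' vs 'c' !=
  Pos 4: 't' vs 'e' !=
Hamming distance = 4


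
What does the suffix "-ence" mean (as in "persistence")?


Suffix: -ence
As in: persistence -> persist + -ence
Meaning = state of


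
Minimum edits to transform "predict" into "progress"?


Word 1: "predict" (length 7)
Word 2: "progress" (length 8)
One optimal edit sequence (insert/delete/substitute each cost 1):
  1. keep 'p'
  2. keep 'r'
  3. insert 'o'  (+1)
  4. substitute 'e' -> 'g'  (+1)
  5. substitute 'd' -> 'r'  (+1)
  6. substitute 'i' -> 'e'  (+1)
  7. substitute 'c' -> 's'  (+1)
  8. substitute 't' -> 's'  (+1)
Total edit operations: 6
Edit distance = 6


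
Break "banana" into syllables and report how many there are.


Word: "banana"
Syllable breakdown: ba | na | na
Counting: 3 parts
= 3 syllables


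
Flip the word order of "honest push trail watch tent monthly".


Original: "honest push trail watch tent monthly"
Words (1..n): honest | push | trail | watch | tent | monthly
Reversed (n..1): monthly | tent | watch | trail | push | honest
Result = "monthly tent watch trail push honest"


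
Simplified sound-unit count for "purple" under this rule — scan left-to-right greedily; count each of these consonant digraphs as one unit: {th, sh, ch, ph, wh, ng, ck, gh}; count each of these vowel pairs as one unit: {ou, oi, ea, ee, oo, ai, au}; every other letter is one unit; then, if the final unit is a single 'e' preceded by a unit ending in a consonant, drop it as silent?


Word: "purple" (6 letters)
Left-to-right scan:
  1. 'p' (letter)
  2. 'u' (letter)
  3. 'r' (letter)
  4. 'p' (letter)
  5. 'l' (letter)
  6. 'e' (letter)
Units from scan: 6
Final unit is 'e' after a consonant -> drop as silent (-1)
Sound units = 5 units


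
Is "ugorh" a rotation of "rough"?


Word: "rough", Candidate: "ugorh"
Method: check if candidate is substring of word+word
"roughrough" contains "ugorh"? No
Is rotation = No


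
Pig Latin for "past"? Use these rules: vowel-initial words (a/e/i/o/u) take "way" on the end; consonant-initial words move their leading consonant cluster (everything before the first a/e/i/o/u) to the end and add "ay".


Word: "past"
Starts with consonant(s) → move to end, add 'ay'
Consonant cluster: "p"
Pig Latin = "astpay"
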